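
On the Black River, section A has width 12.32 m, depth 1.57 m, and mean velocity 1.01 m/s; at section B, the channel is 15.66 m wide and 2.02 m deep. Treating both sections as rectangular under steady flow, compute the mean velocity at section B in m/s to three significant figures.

Q = A₁V₁ = (12.32×1.57) × 1.01 = 19.54 m³/s
A₂ = 15.66 × 2.02 = 31.63 m²
V₂ = Q/A₂ = 19.54/31.63 = 0.6176 m/s

0.618 m/s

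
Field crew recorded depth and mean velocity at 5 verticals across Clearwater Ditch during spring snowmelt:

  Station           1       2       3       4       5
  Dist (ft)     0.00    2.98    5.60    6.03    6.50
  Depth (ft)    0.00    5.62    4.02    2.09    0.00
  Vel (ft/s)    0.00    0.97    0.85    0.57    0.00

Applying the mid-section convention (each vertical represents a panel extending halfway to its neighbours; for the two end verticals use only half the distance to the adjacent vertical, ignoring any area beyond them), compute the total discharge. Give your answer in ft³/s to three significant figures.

w_2 = (5.60 − 0.00)/2 = 2.8 ft; q_2 = 0.97 × 5.62 × 2.8 = 15.26 ft³/s
w_3 = (6.03 − 2.98)/2 = 1.525 ft; q_3 = 0.85 × 4.02 × 1.525 = 5.211 ft³/s
w_4 = (6.50 − 5.60)/2 = 0.45 ft; q_4 = 0.57 × 2.09 × 0.45 = 0.5361 ft³/s
Stations 1, 5 contribute zero (depth or velocity is 0).
Q = Σ qᵢ = 21.01 ft³/s

21.0 ft³/s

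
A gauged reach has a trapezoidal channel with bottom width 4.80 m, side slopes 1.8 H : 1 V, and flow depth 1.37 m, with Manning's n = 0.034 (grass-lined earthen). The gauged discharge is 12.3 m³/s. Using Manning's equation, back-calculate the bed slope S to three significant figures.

A = (b + z·y)·y = (4.80 + 1.8×1.37)×1.37 = 9.954 m²
P = b + 2y√(1+z²) = 4.80 + 2×1.37×√(1+1.8²) = 10.44 m
R = A/P = 9.954/10.44 = 0.9533 m
S = (Q·n / (1·A·R^(2/3)))² = (12.3×0.034 / (1×9.954×0.9686))² = 0.001881

0.00188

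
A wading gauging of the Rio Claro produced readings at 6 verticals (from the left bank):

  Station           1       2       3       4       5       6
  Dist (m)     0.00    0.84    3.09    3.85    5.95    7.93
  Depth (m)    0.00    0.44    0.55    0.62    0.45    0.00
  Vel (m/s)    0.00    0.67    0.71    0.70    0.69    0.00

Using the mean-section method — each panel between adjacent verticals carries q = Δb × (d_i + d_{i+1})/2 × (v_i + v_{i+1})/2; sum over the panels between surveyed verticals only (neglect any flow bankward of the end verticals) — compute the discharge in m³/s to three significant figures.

2.08 m³/s

Panel 1-2: Δb = 0.84 m, d̄ = (0.00+0.44)/2 = 0.22, v̄ = (0.00+0.67)/2 = 0.335 → q = 0.84×0.22×0.335 = 0.06191 m³/s
Panel 2-3: Δb = 2.25 m, d̄ = (0.44+0.55)/2 = 0.495, v̄ = (0.67+0.71)/2 = 0.69 → q = 2.25×0.495×0.69 = 0.7685 m³/s
Panel 3-4: Δb = 0.76 m, d̄ = (0.55+0.62)/2 = 0.585, v̄ = (0.71+0.70)/2 = 0.705 → q = 0.76×0.585×0.705 = 0.3134 m³/s
Panel 4-5: Δb = 2.1 m, d̄ = (0.62+0.45)/2 = 0.535, v̄ = (0.70+0.69)/2 = 0.695 → q = 2.1×0.535×0.695 = 0.7808 m³/s
Panel 5-6: Δb = 1.98 m, d̄ = (0.45+0.00)/2 = 0.225, v̄ = (0.69+0.00)/2 = 0.345 → q = 1.98×0.225×0.345 = 0.1537 m³/s
Q = Σ q = 2.078 m³/s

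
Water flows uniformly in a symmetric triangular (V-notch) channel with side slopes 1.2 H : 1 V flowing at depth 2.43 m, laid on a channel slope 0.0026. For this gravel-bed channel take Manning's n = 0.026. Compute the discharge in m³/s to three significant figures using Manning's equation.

13.3 m³/s

A = z·y² = 1.2×2.43² = 7.086 m²
P = 2y√(1+z²) = 2×2.43×√(1+1.2²) = 7.592 m
R = A/P = 7.086/7.592 = 0.9334 m
Q = (1/n)·A·R^(2/3)·S^(1/2) = (1/0.026) × 7.086 × 0.9334^(2/3) × 0.0026^(1/2) = 13.27 m³/s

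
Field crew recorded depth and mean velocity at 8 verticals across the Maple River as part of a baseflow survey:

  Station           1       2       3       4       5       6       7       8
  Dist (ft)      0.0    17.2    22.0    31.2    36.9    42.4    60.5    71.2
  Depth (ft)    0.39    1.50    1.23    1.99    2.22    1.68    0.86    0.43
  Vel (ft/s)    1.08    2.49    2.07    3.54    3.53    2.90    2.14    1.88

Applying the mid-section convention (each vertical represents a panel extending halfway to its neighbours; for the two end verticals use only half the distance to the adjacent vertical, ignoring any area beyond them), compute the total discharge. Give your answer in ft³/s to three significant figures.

247 ft³/s

w_1 = (17.2 − 0.0)/2 = 8.6 ft; q_1 = 1.08 × 0.39 × 8.6 = 3.622 ft³/s
w_2 = (22.0 − 0.0)/2 = 11 ft; q_2 = 2.49 × 1.50 × 11 = 41.09 ft³/s
w_3 = (31.2 − 17.2)/2 = 7 ft; q_3 = 2.07 × 1.23 × 7 = 17.82 ft³/s
w_4 = (36.9 − 22.0)/2 = 7.45 ft; q_4 = 3.54 × 1.99 × 7.45 = 52.48 ft³/s
w_5 = (42.4 − 31.2)/2 = 5.6 ft; q_5 = 3.53 × 2.22 × 5.6 = 43.88 ft³/s
w_6 = (60.5 − 36.9)/2 = 11.8 ft; q_6 = 2.90 × 1.68 × 11.8 = 57.49 ft³/s
w_7 = (71.2 − 42.4)/2 = 14.4 ft; q_7 = 2.14 × 0.86 × 14.4 = 26.50 ft³/s
w_8 = (71.2 − 60.5)/2 = 5.35 ft; q_8 = 1.88 × 0.43 × 5.35 = 4.325 ft³/s
Q = Σ qᵢ = 247.2 ft³/s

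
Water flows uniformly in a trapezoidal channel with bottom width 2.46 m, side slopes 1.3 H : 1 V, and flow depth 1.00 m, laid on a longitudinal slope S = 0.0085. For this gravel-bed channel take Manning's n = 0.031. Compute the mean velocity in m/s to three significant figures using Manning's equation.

2.24 m/s

A = (b + z·y)·y = (2.46 + 1.3×1.00)×1.00 = 3.760 m²
P = b + 2y√(1+z²) = 2.46 + 2×1.00×√(1+1.3²) = 5.740 m
R = A/P = 3.760/5.740 = 0.6550 m
Q = (1/n)·A·R^(2/3)·S^(1/2) = (1/0.031) × 3.760 × 0.6550^(2/3) × 0.0085^(1/2) = 8.434 m³/s
V = Q/A = 8.434/3.760 = 2.243 m/s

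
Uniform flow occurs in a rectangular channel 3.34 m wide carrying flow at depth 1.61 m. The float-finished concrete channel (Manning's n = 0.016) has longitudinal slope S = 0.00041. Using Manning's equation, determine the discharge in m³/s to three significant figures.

A = b·y = 3.34 × 1.61 = 5.377 m²
P = b + 2y = 3.34 + 2×1.61 = 6.560 m
R = A/P = 5.377/6.560 = 0.8197 m
Q = (1/n)·A·R^(2/3)·S^(1/2) = (1/0.016) × 5.377 × 0.8197^(2/3) × 0.00041^(1/2) = 5.961 m³/s

5.96 m³/s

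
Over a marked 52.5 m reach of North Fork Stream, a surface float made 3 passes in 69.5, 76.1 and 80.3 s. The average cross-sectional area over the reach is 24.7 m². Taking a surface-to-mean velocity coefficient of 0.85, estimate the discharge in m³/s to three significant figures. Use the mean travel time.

14.6 m³/s

t̄ = (69.5 + 76.1 + 80.3) / 3 = 75.3 s
v_surface = L / t̄ = 52.5 / 75.3 = 0.6972 m/s
v_mean = 0.85 × 0.6972 = 0.5926 m/s
Q = A × v_mean = 24.7 × 0.5926 = 14.64 m³/s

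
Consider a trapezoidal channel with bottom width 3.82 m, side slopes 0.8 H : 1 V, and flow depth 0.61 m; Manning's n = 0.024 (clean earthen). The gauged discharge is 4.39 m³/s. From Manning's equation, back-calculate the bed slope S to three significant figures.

A = (b + z·y)·y = (3.82 + 0.8×0.61)×0.61 = 2.628 m²
P = b + 2y√(1+z²) = 3.82 + 2×0.61×√(1+0.8²) = 5.382 m
R = A/P = 2.628/5.382 = 0.4882 m
S = (Q·n / (1·A·R^(2/3)))² = (4.39×0.024 / (1×2.628×0.6200))² = 0.004181

0.00418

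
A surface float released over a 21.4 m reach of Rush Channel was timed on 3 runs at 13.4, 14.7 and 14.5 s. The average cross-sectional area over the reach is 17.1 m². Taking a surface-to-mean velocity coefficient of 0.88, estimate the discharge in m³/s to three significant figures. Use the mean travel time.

t̄ = (13.4 + 14.7 + 14.5) / 3 = 14.2 s
v_surface = L / t̄ = 21.4 / 14.2 = 1.507 m/s
v_mean = 0.88 × 1.507 = 1.326 m/s
Q = A × v_mean = 17.1 × 1.326 = 22.68 m³/s

22.7 m³/s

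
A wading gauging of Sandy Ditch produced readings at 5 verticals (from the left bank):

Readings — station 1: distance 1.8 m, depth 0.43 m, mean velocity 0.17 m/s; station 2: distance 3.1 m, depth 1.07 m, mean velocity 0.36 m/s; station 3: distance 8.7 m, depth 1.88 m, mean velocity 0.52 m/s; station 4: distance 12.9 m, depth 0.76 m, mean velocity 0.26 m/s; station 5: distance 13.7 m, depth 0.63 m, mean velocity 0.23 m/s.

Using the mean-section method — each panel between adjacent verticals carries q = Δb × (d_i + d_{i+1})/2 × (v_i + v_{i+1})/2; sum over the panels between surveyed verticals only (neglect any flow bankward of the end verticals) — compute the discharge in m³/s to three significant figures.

6.19 m³/s

Panel 1-2: Δb = 1.3 m, d̄ = (0.43+1.07)/2 = 0.75, v̄ = (0.17+0.36)/2 = 0.265 → q = 1.3×0.75×0.265 = 0.2584 m³/s
Panel 2-3: Δb = 5.6 m, d̄ = (1.07+1.88)/2 = 1.475, v̄ = (0.36+0.52)/2 = 0.44 → q = 5.6×1.475×0.44 = 3.634 m³/s
Panel 3-4: Δb = 4.2 m, d̄ = (1.88+0.76)/2 = 1.32, v̄ = (0.52+0.26)/2 = 0.39 → q = 4.2×1.32×0.39 = 2.162 m³/s
Panel 4-5: Δb = 0.8 m, d̄ = (0.76+0.63)/2 = 0.695, v̄ = (0.26+0.23)/2 = 0.245 → q = 0.8×0.695×0.245 = 0.1362 m³/s
Q = Σ q = 6.191 m³/s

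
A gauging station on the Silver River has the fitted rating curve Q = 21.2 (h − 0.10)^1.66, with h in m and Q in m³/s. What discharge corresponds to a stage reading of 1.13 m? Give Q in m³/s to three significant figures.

Q = 21.2 × (1.13 − 0.10)^1.66 = 21.2 × 1.03^1.66 = 22.27 m³/s

22.3 m³/s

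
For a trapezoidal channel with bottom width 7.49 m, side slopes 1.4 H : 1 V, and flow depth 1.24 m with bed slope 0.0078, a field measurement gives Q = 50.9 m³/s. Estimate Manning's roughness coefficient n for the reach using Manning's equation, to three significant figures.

A = (b + z·y)·y = (7.49 + 1.4×1.24)×1.24 = 11.44 m²
P = b + 2y√(1+z²) = 7.49 + 2×1.24×√(1+1.4²) = 11.76 m
R = A/P = 11.44/11.76 = 0.9731 m
n = (1/Q)·A·R^(2/3)·S^(1/2) = (1/50.9) × 11.44 × 0.9820 × 0.08832 = 0.01949

0.0195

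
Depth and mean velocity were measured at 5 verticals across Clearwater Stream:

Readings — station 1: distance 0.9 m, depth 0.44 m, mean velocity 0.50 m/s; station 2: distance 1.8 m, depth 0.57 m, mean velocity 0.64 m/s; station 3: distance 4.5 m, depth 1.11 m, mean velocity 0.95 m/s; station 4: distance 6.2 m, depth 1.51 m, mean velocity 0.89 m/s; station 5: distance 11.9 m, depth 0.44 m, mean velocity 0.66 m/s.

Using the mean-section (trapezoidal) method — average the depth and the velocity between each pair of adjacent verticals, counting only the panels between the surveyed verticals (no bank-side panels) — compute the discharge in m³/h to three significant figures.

30300 m³/h

Panel 1-2: Δb = 0.9 m, d̄ = (0.44+0.57)/2 = 0.505, v̄ = (0.50+0.64)/2 = 0.57 → q = 0.9×0.505×0.57 = 0.2591 m³/s
Panel 2-3: Δb = 2.7 m, d̄ = (0.57+1.11)/2 = 0.84, v̄ = (0.64+0.95)/2 = 0.795 → q = 2.7×0.84×0.795 = 1.803 m³/s
Panel 3-4: Δb = 1.7 m, d̄ = (1.11+1.51)/2 = 1.31, v̄ = (0.95+0.89)/2 = 0.92 → q = 1.7×1.31×0.92 = 2.049 m³/s
Panel 4-5: Δb = 5.7 m, d̄ = (1.51+0.44)/2 = 0.975, v̄ = (0.89+0.66)/2 = 0.775 → q = 5.7×0.975×0.775 = 4.307 m³/s
Q = Σ q = 8.418 m³/s
= 8.418 × 3600 = 30300 m³/h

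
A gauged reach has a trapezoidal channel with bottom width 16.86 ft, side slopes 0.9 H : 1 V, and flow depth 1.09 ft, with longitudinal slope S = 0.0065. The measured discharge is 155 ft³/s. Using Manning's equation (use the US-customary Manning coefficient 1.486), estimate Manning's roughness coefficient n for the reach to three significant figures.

A = (b + z·y)·y = (16.86 + 0.9×1.09)×1.09 = 19.45 ft²
P = b + 2y√(1+z²) = 16.86 + 2×1.09×√(1+0.9²) = 19.79 ft
R = A/P = 19.45/19.79 = 0.9825 ft
n = (1.486/Q)·A·R^(2/3)·S^(1/2) = (1.486/155) × 19.45 × 0.9883 × 0.08062 = 0.01486

0.0149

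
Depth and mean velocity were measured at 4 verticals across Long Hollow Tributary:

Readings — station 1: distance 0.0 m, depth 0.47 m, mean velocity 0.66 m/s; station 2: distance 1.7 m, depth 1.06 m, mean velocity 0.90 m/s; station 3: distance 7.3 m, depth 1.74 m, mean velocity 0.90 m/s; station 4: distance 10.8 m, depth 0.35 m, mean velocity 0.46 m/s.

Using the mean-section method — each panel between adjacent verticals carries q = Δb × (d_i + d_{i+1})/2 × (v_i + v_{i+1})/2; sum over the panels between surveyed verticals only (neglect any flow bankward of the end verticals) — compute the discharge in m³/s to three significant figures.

Panel 1-2: Δb = 1.7 m, d̄ = (0.47+1.06)/2 = 0.765, v̄ = (0.66+0.90)/2 = 0.78 → q = 1.7×0.765×0.78 = 1.014 m³/s
Panel 2-3: Δb = 5.6 m, d̄ = (1.06+1.74)/2 = 1.4, v̄ = (0.90+0.90)/2 = 0.9 → q = 5.6×1.4×0.9 = 7.056 m³/s
Panel 3-4: Δb = 3.5 m, d̄ = (1.74+0.35)/2 = 1.045, v̄ = (0.90+0.46)/2 = 0.68 → q = 3.5×1.045×0.68 = 2.487 m³/s
Q = Σ q = 10.56 m³/s

10.6 m³/s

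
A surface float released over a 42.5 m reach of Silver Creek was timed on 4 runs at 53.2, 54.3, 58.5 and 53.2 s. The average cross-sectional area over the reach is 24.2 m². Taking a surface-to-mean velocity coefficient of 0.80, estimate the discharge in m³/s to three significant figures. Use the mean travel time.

t̄ = (53.2 + 54.3 + 58.5 + 53.2) / 4 = 54.8 s
v_surface = L / t̄ = 42.5 / 54.8 = 0.7755 m/s
v_mean = 0.80 × 0.7755 = 0.6204 m/s
Q = A × v_mean = 24.2 × 0.6204 = 15.01 m³/s

15.0 m³/s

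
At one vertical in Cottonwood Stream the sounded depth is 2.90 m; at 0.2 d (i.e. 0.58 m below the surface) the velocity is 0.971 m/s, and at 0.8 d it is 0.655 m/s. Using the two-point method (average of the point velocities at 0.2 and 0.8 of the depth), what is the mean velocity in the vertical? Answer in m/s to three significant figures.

0.813 m/s

v̄ = (0.971 + 0.655) / 2 = 0.8130 m/s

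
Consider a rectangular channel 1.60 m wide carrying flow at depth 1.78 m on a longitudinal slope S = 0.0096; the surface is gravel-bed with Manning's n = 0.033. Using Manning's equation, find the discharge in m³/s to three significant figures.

A = b·y = 1.60 × 1.78 = 2.848 m²
P = b + 2y = 1.60 + 2×1.78 = 5.160 m
R = A/P = 2.848/5.160 = 0.5519 m
Q = (1/n)·A·R^(2/3)·S^(1/2) = (1/0.033) × 2.848 × 0.5519^(2/3) × 0.0096^(1/2) = 5.690 m³/s

5.69 m³/s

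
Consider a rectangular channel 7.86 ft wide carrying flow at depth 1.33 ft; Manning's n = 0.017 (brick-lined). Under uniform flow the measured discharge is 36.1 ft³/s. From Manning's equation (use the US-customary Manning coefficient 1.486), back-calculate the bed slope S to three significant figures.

0.00157

A = b·y = 7.86 × 1.33 = 10.45 ft²
P = b + 2y = 7.86 + 2×1.33 = 10.52 ft
R = A/P = 10.45/10.52 = 0.9937 ft
S = (Q·n / (1.486·A·R^(2/3)))² = (36.1×0.017 / (1.486×10.45×0.9958))² = 0.001574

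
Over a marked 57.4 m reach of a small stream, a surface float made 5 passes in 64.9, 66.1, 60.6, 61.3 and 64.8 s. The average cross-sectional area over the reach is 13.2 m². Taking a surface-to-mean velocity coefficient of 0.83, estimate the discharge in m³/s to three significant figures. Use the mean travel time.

9.90 m³/s

t̄ = (64.9 + 66.1 + 60.6 + 61.3 + 64.8) / 5 = 63.54 s
v_surface = L / t̄ = 57.4 / 63.54 = 0.9034 m/s
v_mean = 0.83 × 0.9034 = 0.7498 m/s
Q = A × v_mean = 13.2 × 0.7498 = 9.897 m³/s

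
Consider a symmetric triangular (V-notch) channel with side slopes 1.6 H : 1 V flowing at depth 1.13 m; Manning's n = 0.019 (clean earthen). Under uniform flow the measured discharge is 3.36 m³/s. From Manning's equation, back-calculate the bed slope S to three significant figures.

A = z·y² = 1.6×1.13² = 2.043 m²
P = 2y√(1+z²) = 2×1.13×√(1+1.6²) = 4.264 m
R = A/P = 2.043/4.264 = 0.4791 m
S = (Q·n / (1·A·R^(2/3)))² = (3.36×0.019 / (1×2.043×0.6123))² = 0.002604

0.00260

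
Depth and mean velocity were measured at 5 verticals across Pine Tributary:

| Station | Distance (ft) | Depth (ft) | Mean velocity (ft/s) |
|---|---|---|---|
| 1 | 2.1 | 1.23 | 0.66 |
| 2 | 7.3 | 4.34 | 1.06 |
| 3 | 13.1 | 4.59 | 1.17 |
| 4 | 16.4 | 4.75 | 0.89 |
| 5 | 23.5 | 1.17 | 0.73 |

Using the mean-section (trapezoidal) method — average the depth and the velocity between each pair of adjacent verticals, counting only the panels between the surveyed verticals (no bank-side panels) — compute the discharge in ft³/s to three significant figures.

74.2 ft³/s

Panel 1-2: Δb = 5.2 ft, d̄ = (1.23+4.34)/2 = 2.785, v̄ = (0.66+1.06)/2 = 0.86 → q = 5.2×2.785×0.86 = 12.45 ft³/s
Panel 2-3: Δb = 5.8 ft, d̄ = (4.34+4.59)/2 = 4.465, v̄ = (1.06+1.17)/2 = 1.115 → q = 5.8×4.465×1.115 = 28.88 ft³/s
Panel 3-4: Δb = 3.3 ft, d̄ = (4.59+4.75)/2 = 4.67, v̄ = (1.17+0.89)/2 = 1.03 → q = 3.3×4.67×1.03 = 15.87 ft³/s
Panel 4-5: Δb = 7.1 ft, d̄ = (4.75+1.17)/2 = 2.96, v̄ = (0.89+0.73)/2 = 0.81 → q = 7.1×2.96×0.81 = 17.02 ft³/s
Q = Σ q = 74.23 ft³/s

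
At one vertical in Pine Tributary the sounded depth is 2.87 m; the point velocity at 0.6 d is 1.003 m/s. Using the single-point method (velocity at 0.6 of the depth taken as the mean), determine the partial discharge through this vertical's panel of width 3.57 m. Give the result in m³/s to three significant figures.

v̄ = v₀.₆ = 1.003 m/s
q = v̄ × d × w = 1.003 × 2.87 × 3.57 = 10.28 m³/s

10.3 m³/s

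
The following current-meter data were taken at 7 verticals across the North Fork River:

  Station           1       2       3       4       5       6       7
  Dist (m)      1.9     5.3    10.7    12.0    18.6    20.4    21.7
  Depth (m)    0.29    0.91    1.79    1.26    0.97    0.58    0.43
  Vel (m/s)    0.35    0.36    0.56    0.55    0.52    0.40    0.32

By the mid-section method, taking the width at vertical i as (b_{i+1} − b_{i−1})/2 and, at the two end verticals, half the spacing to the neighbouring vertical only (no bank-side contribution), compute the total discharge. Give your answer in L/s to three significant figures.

10300 L/s

w_1 = (5.3 − 1.9)/2 = 1.7 m; q_1 = 0.35 × 0.29 × 1.7 = 0.1726 m³/s
w_2 = (10.7 − 1.9)/2 = 4.4 m; q_2 = 0.36 × 0.91 × 4.4 = 1.441 m³/s
w_3 = (12.0 − 5.3)/2 = 3.35 m; q_3 = 0.56 × 1.79 × 3.35 = 3.358 m³/s
w_4 = (18.6 − 10.7)/2 = 3.95 m; q_4 = 0.55 × 1.26 × 3.95 = 2.737 m³/s
w_5 = (20.4 − 12.0)/2 = 4.2 m; q_5 = 0.52 × 0.97 × 4.2 = 2.118 m³/s
w_6 = (21.7 − 18.6)/2 = 1.55 m; q_6 = 0.40 × 0.58 × 1.55 = 0.3596 m³/s
w_7 = (21.7 − 20.4)/2 = 0.65 m; q_7 = 0.32 × 0.43 × 0.65 = 0.08944 m³/s
Q = Σ qᵢ = 10.28 m³/s
= 10.28 × 1000 = 10280 L/s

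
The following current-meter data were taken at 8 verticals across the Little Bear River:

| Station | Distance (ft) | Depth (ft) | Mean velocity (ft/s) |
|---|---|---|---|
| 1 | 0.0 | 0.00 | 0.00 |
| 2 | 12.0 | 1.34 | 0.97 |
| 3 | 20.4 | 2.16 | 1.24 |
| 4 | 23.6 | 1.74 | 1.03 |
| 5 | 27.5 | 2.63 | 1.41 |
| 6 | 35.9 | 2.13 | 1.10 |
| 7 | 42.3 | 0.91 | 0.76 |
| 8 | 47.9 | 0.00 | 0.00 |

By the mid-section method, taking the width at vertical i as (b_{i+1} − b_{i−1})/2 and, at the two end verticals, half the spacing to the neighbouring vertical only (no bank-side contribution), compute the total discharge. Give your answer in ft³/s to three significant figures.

79.4 ft³/s

w_2 = (20.4 − 0.0)/2 = 10.2 ft; q_2 = 0.97 × 1.34 × 10.2 = 13.26 ft³/s
w_3 = (23.6 − 12.0)/2 = 5.8 ft; q_3 = 1.24 × 2.16 × 5.8 = 15.53 ft³/s
w_4 = (27.5 − 20.4)/2 = 3.55 ft; q_4 = 1.03 × 1.74 × 3.55 = 6.362 ft³/s
w_5 = (35.9 − 23.6)/2 = 6.15 ft; q_5 = 1.41 × 2.63 × 6.15 = 22.81 ft³/s
w_6 = (42.3 − 27.5)/2 = 7.4 ft; q_6 = 1.10 × 2.13 × 7.4 = 17.34 ft³/s
w_7 = (47.9 − 35.9)/2 = 6 ft; q_7 = 0.76 × 0.91 × 6 = 4.150 ft³/s
Stations 1, 8 contribute zero (depth or velocity is 0).
Q = Σ qᵢ = 79.45 ft³/s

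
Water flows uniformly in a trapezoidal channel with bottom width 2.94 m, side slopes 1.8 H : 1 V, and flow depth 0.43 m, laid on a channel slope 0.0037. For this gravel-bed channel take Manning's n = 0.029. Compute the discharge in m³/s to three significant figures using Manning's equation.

A = (b + z·y)·y = (2.94 + 1.8×0.43)×0.43 = 1.597 m²
P = b + 2y√(1+z²) = 2.94 + 2×0.43×√(1+1.8²) = 4.711 m
R = A/P = 1.597/4.711 = 0.3390 m
Q = (1/n)·A·R^(2/3)·S^(1/2) = (1/0.029) × 1.597 × 0.3390^(2/3) × 0.0037^(1/2) = 1.629 m³/s

1.63 m³/s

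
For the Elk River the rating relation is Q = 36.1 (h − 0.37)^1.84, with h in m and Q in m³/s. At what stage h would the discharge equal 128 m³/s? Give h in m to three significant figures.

2.36 m

h − h₀ = (Q/C)^(1/b) = (128/36.1)^(1/1.84) = 1.990 m
h = 0.37 + 1.990 = 2.360 m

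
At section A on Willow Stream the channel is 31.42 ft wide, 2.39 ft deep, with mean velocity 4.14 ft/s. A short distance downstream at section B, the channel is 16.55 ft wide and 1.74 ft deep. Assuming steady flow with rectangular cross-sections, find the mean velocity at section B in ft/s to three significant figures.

10.8 ft/s

Q = A₁V₁ = (31.42×2.39) × 4.14 = 310.9 ft³/s
A₂ = 16.55 × 1.74 = 28.80 ft²
V₂ = Q/A₂ = 310.9/28.80 = 10.80 ft/s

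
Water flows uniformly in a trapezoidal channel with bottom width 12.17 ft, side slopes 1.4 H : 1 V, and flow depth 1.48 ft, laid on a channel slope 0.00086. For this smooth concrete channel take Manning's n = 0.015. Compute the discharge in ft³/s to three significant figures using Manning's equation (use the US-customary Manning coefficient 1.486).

70.0 ft³/s

A = (b + z·y)·y = (12.17 + 1.4×1.48)×1.48 = 21.08 ft²
P = b + 2y√(1+z²) = 12.17 + 2×1.48×√(1+1.4²) = 17.26 ft
R = A/P = 21.08/17.26 = 1.221 ft
Q = (1.486/n)·A·R^(2/3)·S^(1/2) = (1.486/0.015) × 21.08 × 1.221^(2/3) × 0.00086^(1/2) = 69.96 ft³/s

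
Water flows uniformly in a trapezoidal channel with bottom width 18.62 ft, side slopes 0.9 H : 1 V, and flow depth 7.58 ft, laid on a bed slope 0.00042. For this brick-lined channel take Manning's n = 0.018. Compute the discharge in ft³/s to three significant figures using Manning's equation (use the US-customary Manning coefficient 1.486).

947 ft³/s

A = (b + z·y)·y = (18.62 + 0.9×7.58)×7.58 = 192.9 ft²
P = b + 2y√(1+z²) = 18.62 + 2×7.58×√(1+0.9²) = 39.02 ft
R = A/P = 192.9/39.02 = 4.943 ft
Q = (1.486/n)·A·R^(2/3)·S^(1/2) = (1.486/0.018) × 192.9 × 4.943^(2/3) × 0.00042^(1/2) = 946.8 ft³/s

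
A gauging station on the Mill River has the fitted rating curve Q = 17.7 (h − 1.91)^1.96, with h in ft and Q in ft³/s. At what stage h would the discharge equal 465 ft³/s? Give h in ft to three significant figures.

7.21 ft

h − h₀ = (Q/C)^(1/b) = (465/17.7)^(1/1.96) = 5.299 ft
h = 1.91 + 5.299 = 7.209 ft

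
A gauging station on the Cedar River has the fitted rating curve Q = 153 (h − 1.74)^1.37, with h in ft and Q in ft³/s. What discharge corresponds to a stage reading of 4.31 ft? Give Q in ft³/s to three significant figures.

558 ft³/s

Q = 153 × (4.31 − 1.74)^1.37 = 153 × 2.57^1.37 = 557.6 ft³/s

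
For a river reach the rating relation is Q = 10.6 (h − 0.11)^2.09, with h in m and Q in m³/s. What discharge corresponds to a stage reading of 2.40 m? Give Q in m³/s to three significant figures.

Q = 10.6 × (2.40 − 0.11)^2.09 = 10.6 × 2.29^2.09 = 59.89 m³/s

59.9 m³/s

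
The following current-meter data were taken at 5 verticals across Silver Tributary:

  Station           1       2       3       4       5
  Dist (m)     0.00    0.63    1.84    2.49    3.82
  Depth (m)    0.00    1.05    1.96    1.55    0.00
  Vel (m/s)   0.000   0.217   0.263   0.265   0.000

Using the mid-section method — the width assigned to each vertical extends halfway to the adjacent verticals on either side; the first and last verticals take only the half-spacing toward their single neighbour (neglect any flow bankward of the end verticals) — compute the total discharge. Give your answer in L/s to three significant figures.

w_2 = (1.84 − 0.00)/2 = 0.92 m; q_2 = 0.217 × 1.05 × 0.92 = 0.2096 m³/s
w_3 = (2.49 − 0.63)/2 = 0.93 m; q_3 = 0.263 × 1.96 × 0.93 = 0.4794 m³/s
w_4 = (3.82 − 1.84)/2 = 0.99 m; q_4 = 0.265 × 1.55 × 0.99 = 0.4066 m³/s
Stations 1, 5 contribute zero (depth or velocity is 0).
Q = Σ qᵢ = 1.096 m³/s
= 1.096 × 1000 = 1096 L/s

1100 L/s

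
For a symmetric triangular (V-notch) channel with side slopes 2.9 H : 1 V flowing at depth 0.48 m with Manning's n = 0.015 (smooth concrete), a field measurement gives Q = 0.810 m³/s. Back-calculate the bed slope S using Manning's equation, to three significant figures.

A = z·y² = 2.9×0.48² = 0.6682 m²
P = 2y√(1+z²) = 2×0.48×√(1+2.9²) = 2.945 m
R = A/P = 0.6682/2.945 = 0.2269 m
S = (Q·n / (1·A·R^(2/3)))² = (0.810×0.015 / (1×0.6682×0.3720))² = 0.002389

0.00239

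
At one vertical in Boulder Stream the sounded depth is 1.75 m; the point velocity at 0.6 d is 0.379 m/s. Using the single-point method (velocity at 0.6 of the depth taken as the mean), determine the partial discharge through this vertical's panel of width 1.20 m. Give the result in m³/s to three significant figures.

v̄ = v₀.₆ = 0.379 m/s
q = v̄ × d × w = 0.3790 × 1.75 × 1.20 = 0.7959 m³/s

0.796 m³/s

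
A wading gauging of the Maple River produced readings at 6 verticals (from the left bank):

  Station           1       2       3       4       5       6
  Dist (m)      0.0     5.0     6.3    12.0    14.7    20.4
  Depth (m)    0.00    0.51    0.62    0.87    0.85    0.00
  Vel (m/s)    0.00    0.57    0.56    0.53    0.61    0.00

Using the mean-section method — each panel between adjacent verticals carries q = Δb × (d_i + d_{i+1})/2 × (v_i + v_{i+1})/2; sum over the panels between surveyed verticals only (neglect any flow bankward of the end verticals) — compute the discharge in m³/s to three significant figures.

5.16 m³/s

Panel 1-2: Δb = 5 m, d̄ = (0.00+0.51)/2 = 0.255, v̄ = (0.00+0.57)/2 = 0.285 → q = 5×0.255×0.285 = 0.3634 m³/s
Panel 2-3: Δb = 1.3 m, d̄ = (0.51+0.62)/2 = 0.565, v̄ = (0.57+0.56)/2 = 0.565 → q = 1.3×0.565×0.565 = 0.4150 m³/s
Panel 3-4: Δb = 5.7 m, d̄ = (0.62+0.87)/2 = 0.745, v̄ = (0.56+0.53)/2 = 0.545 → q = 5.7×0.745×0.545 = 2.314 m³/s
Panel 4-5: Δb = 2.7 m, d̄ = (0.87+0.85)/2 = 0.86, v̄ = (0.53+0.61)/2 = 0.57 → q = 2.7×0.86×0.57 = 1.324 m³/s
Panel 5-6: Δb = 5.7 m, d̄ = (0.85+0.00)/2 = 0.425, v̄ = (0.61+0.00)/2 = 0.305 → q = 5.7×0.425×0.305 = 0.7389 m³/s
Q = Σ q = 5.155 m³/s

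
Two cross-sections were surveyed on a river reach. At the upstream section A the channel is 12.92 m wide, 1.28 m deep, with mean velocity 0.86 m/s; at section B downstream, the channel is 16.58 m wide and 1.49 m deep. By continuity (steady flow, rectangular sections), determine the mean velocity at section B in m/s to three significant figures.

0.576 m/s

Q = A₁V₁ = (12.92×1.28) × 0.86 = 14.22 m³/s
A₂ = 16.58 × 1.49 = 24.70 m²
V₂ = Q/A₂ = 14.22/24.70 = 0.5757 m/s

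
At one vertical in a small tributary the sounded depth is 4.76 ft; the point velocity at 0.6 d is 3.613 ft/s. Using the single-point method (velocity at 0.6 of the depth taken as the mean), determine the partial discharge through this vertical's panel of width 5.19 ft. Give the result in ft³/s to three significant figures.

v̄ = v₀.₆ = 3.613 ft/s
q = v̄ × d × w = 3.613 × 4.76 × 5.19 = 89.26 ft³/s

89.3 ft³/s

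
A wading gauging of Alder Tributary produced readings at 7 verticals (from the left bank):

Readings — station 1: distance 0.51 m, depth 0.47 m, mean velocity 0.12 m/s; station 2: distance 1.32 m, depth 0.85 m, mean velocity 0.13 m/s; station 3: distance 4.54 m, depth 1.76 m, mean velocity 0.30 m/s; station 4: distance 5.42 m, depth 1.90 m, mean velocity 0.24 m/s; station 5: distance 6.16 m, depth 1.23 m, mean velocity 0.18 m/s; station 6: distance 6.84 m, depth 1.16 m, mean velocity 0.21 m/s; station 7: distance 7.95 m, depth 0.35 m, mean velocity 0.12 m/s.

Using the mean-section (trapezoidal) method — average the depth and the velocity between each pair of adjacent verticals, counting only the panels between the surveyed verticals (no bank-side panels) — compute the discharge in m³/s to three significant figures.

1.95 m³/s

Panel 1-2: Δb = 0.81 m, d̄ = (0.47+0.85)/2 = 0.66, v̄ = (0.12+0.13)/2 = 0.125 → q = 0.81×0.66×0.125 = 0.06683 m³/s
Panel 2-3: Δb = 3.22 m, d̄ = (0.85+1.76)/2 = 1.305, v̄ = (0.13+0.30)/2 = 0.215 → q = 3.22×1.305×0.215 = 0.9035 m³/s
Panel 3-4: Δb = 0.88 m, d̄ = (1.76+1.90)/2 = 1.83, v̄ = (0.30+0.24)/2 = 0.27 → q = 0.88×1.83×0.27 = 0.4348 m³/s
Panel 4-5: Δb = 0.74 m, d̄ = (1.90+1.23)/2 = 1.565, v̄ = (0.24+0.18)/2 = 0.21 → q = 0.74×1.565×0.21 = 0.2432 m³/s
Panel 5-6: Δb = 0.68 m, d̄ = (1.23+1.16)/2 = 1.195, v̄ = (0.18+0.21)/2 = 0.195 → q = 0.68×1.195×0.195 = 0.1585 m³/s
Panel 6-7: Δb = 1.11 m, d̄ = (1.16+0.35)/2 = 0.755, v̄ = (0.21+0.12)/2 = 0.165 → q = 1.11×0.755×0.165 = 0.1383 m³/s
Q = Σ q = 1.945 m³/s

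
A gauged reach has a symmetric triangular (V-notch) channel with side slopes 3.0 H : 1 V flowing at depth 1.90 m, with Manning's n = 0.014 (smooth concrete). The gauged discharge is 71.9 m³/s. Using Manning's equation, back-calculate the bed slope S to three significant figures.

A = z·y² = 3.0×1.90² = 10.83 m²
P = 2y√(1+z²) = 2×1.90×√(1+3.0²) = 12.02 m
R = A/P = 10.83/12.02 = 0.9012 m
S = (Q·n / (1·A·R^(2/3)))² = (71.9×0.014 / (1×10.83×0.9330))² = 0.009923

0.00992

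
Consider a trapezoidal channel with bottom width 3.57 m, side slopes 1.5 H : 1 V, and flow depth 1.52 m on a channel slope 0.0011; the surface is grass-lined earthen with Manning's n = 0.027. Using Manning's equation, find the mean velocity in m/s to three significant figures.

1.21 m/s

A = (b + z·y)·y = (3.57 + 1.5×1.52)×1.52 = 8.892 m²
P = b + 2y√(1+z²) = 3.57 + 2×1.52×√(1+1.5²) = 9.050 m
R = A/P = 8.892/9.050 = 0.9825 m
Q = (1/n)·A·R^(2/3)·S^(1/2) = (1/0.027) × 8.892 × 0.9825^(2/3) × 0.0011^(1/2) = 10.79 m³/s
V = Q/A = 10.79/8.892 = 1.214 m/s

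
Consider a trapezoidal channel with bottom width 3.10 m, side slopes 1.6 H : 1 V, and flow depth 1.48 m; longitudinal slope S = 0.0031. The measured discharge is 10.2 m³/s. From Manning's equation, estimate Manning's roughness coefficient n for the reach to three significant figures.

A = (b + z·y)·y = (3.10 + 1.6×1.48)×1.48 = 8.093 m²
P = b + 2y√(1+z²) = 3.10 + 2×1.48×√(1+1.6²) = 8.685 m
R = A/P = 8.093/8.685 = 0.9318 m
n = (1/Q)·A·R^(2/3)·S^(1/2) = (1/10.2) × 8.093 × 0.9540 × 0.05568 = 0.04214

0.0421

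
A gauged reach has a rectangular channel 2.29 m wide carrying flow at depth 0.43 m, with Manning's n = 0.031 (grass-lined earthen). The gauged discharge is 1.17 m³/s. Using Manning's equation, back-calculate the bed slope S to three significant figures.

A = b·y = 2.29 × 0.43 = 0.9847 m²
P = b + 2y = 2.29 + 2×0.43 = 3.150 m
R = A/P = 0.9847/3.150 = 0.3126 m
S = (Q·n / (1·A·R^(2/3)))² = (1.17×0.031 / (1×0.9847×0.4606))² = 0.006395

0.00639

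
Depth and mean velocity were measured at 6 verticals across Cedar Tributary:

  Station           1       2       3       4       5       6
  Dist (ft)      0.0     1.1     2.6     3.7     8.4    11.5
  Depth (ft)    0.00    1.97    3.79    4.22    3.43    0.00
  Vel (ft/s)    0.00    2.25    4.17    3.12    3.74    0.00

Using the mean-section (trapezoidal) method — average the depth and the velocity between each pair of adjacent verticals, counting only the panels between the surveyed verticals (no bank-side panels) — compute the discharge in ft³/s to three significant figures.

Panel 1-2: Δb = 1.1 ft, d̄ = (0.00+1.97)/2 = 0.985, v̄ = (0.00+2.25)/2 = 1.125 → q = 1.1×0.985×1.125 = 1.219 ft³/s
Panel 2-3: Δb = 1.5 ft, d̄ = (1.97+3.79)/2 = 2.88, v̄ = (2.25+4.17)/2 = 3.21 → q = 1.5×2.88×3.21 = 13.87 ft³/s
Panel 3-4: Δb = 1.1 ft, d̄ = (3.79+4.22)/2 = 4.005, v̄ = (4.17+3.12)/2 = 3.645 → q = 1.1×4.005×3.645 = 16.06 ft³/s
Panel 4-5: Δb = 4.7 ft, d̄ = (4.22+3.43)/2 = 3.825, v̄ = (3.12+3.74)/2 = 3.43 → q = 4.7×3.825×3.43 = 61.66 ft³/s
Panel 5-6: Δb = 3.1 ft, d̄ = (3.43+0.00)/2 = 1.715, v̄ = (3.74+0.00)/2 = 1.87 → q = 3.1×1.715×1.87 = 9.942 ft³/s
Q = Σ q = 102.7 ft³/s

103 ft³/s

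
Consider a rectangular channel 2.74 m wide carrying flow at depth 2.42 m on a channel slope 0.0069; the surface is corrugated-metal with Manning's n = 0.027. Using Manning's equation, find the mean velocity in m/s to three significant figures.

2.81 m/s

A = b·y = 2.74 × 2.42 = 6.631 m²
P = b + 2y = 2.74 + 2×2.42 = 7.580 m
R = A/P = 6.631/7.580 = 0.8748 m
Q = (1/n)·A·R^(2/3)·S^(1/2) = (1/0.027) × 6.631 × 0.8748^(2/3) × 0.0069^(1/2) = 18.66 m³/s
V = Q/A = 18.66/6.631 = 2.814 m/s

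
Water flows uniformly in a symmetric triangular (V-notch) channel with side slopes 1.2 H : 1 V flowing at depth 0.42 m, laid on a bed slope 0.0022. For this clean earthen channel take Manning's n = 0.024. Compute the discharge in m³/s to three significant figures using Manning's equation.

A = z·y² = 1.2×0.42² = 0.2117 m²
P = 2y√(1+z²) = 2×0.42×√(1+1.2²) = 1.312 m
R = A/P = 0.2117/1.312 = 0.1613 m
Q = (1/n)·A·R^(2/3)·S^(1/2) = (1/0.024) × 0.2117 × 0.1613^(2/3) × 0.0022^(1/2) = 0.1226 m³/s

0.123 m³/s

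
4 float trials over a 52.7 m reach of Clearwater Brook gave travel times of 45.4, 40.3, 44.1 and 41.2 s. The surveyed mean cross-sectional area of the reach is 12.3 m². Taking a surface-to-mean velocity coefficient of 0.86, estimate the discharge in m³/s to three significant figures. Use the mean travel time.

13.0 m³/s

t̄ = (45.4 + 40.3 + 44.1 + 41.2) / 4 = 42.75 s
v_surface = L / t̄ = 52.7 / 42.75 = 1.233 m/s
v_mean = 0.86 × 1.233 = 1.060 m/s
Q = A × v_mean = 12.3 × 1.060 = 13.04 m³/s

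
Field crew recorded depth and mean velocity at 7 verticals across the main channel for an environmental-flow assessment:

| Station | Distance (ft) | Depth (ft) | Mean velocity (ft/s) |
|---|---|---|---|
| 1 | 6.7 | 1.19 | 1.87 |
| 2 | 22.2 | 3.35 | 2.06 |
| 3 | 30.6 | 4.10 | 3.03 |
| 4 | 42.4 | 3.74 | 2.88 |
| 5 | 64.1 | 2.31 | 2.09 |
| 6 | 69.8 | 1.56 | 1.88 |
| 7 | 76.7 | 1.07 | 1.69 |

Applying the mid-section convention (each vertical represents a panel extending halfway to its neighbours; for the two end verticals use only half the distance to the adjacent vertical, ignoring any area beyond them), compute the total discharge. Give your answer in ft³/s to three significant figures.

496 ft³/s

w_1 = (22.2 − 6.7)/2 = 7.75 ft; q_1 = 1.87 × 1.19 × 7.75 = 17.25 ft³/s
w_2 = (30.6 − 6.7)/2 = 11.95 ft; q_2 = 2.06 × 3.35 × 11.95 = 82.47 ft³/s
w_3 = (42.4 − 22.2)/2 = 10.1 ft; q_3 = 3.03 × 4.10 × 10.1 = 125.5 ft³/s
w_4 = (64.1 − 30.6)/2 = 16.75 ft; q_4 = 2.88 × 3.74 × 16.75 = 180.4 ft³/s
w_5 = (69.8 − 42.4)/2 = 13.7 ft; q_5 = 2.09 × 2.31 × 13.7 = 66.14 ft³/s
w_6 = (76.7 − 64.1)/2 = 6.3 ft; q_6 = 1.88 × 1.56 × 6.3 = 18.48 ft³/s
w_7 = (76.7 − 69.8)/2 = 3.45 ft; q_7 = 1.69 × 1.07 × 3.45 = 6.239 ft³/s
Q = Σ qᵢ = 496.5 ft³/s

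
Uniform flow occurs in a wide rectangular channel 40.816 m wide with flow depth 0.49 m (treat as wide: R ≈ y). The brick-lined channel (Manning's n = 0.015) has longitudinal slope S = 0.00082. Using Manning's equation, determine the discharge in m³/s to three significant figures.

A = b·y = 40.816 × 0.49 = 20.00 m²
Wide channel: R ≈ y = 0.49 m
Q = (1/n)·A·R^(2/3)·S^(1/2) = (1/0.015) × 20.00 × 0.4900^(2/3) × 0.00082^(1/2) = 23.73 m³/s

23.7 m³/s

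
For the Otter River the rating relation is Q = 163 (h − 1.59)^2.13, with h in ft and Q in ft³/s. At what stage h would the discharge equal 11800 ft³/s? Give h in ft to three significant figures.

h − h₀ = (Q/C)^(1/b) = (11800/163)^(1/2.13) = 7.466 ft
h = 1.59 + 7.466 = 9.056 ft

9.06 ft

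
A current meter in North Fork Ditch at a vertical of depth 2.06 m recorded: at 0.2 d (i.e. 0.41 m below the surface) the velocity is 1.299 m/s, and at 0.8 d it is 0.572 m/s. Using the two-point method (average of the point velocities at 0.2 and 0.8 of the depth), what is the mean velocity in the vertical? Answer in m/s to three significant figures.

v̄ = (1.299 + 0.572) / 2 = 0.9355 m/s

0.936 m/s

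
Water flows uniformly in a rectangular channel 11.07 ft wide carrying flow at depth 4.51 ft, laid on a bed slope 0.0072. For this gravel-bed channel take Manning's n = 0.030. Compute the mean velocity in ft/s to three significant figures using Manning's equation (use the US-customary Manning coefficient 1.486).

7.71 ft/s

A = b·y = 11.07 × 4.51 = 49.93 ft²
P = b + 2y = 11.07 + 2×4.51 = 20.09 ft
R = A/P = 49.93/20.09 = 2.485 ft
Q = (1.486/n)·A·R^(2/3)·S^(1/2) = (1.486/0.030) × 49.93 × 2.485^(2/3) × 0.0072^(1/2) = 385.0 ft³/s
V = Q/A = 385.0/49.93 = 7.711 ft/s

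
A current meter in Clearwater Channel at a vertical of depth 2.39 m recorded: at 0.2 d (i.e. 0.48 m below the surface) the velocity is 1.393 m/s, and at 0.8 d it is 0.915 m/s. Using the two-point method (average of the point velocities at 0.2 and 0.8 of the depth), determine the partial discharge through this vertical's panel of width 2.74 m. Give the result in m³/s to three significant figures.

7.56 m³/s

v̄ = (1.393 + 0.915) / 2 = 1.154 m/s
q = v̄ × d × w = 1.154 × 2.39 × 2.74 = 7.557 m³/s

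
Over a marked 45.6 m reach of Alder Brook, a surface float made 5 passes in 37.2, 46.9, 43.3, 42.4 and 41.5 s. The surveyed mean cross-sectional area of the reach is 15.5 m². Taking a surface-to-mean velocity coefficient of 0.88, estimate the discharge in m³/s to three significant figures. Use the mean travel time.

14.7 m³/s

t̄ = (37.2 + 46.9 + 43.3 + 42.4 + 41.5) / 5 = 42.26 s
v_surface = L / t̄ = 45.6 / 42.26 = 1.079 m/s
v_mean = 0.88 × 1.079 = 0.9496 m/s
Q = A × v_mean = 15.5 × 0.9496 = 14.72 m³/s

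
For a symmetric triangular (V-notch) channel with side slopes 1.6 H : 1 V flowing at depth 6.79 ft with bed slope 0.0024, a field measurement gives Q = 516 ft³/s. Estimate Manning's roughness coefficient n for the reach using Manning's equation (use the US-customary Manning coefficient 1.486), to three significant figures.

A = z·y² = 1.6×6.79² = 73.77 ft²
P = 2y√(1+z²) = 2×6.79×√(1+1.6²) = 25.62 ft
R = A/P = 73.77/25.62 = 2.879 ft
n = (1.486/Q)·A·R^(2/3)·S^(1/2) = (1.486/516) × 73.77 × 2.024 × 0.04899 = 0.02106

0.0211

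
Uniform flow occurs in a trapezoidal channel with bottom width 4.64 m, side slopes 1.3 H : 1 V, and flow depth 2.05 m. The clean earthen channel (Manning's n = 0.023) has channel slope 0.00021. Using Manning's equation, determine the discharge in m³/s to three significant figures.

11.3 m³/s

A = (b + z·y)·y = (4.64 + 1.3×2.05)×2.05 = 14.98 m²
P = b + 2y√(1+z²) = 4.64 + 2×2.05×√(1+1.3²) = 11.36 m
R = A/P = 14.98/11.36 = 1.318 m
Q = (1/n)·A·R^(2/3)·S^(1/2) = (1/0.023) × 14.98 × 1.318^(2/3) × 0.00021^(1/2) = 11.34 m³/s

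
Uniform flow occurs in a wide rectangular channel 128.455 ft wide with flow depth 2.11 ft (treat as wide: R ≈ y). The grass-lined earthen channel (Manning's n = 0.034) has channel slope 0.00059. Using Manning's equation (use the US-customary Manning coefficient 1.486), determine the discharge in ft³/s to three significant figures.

473 ft³/s

A = b·y = 128.455 × 2.11 = 271.0 ft²
Wide channel: R ≈ y = 2.11 ft
Q = (1.486/n)·A·R^(2/3)·S^(1/2) = (1.486/0.034) × 271.0 × 2.110^(2/3) × 0.00059^(1/2) = 473.4 ft³/s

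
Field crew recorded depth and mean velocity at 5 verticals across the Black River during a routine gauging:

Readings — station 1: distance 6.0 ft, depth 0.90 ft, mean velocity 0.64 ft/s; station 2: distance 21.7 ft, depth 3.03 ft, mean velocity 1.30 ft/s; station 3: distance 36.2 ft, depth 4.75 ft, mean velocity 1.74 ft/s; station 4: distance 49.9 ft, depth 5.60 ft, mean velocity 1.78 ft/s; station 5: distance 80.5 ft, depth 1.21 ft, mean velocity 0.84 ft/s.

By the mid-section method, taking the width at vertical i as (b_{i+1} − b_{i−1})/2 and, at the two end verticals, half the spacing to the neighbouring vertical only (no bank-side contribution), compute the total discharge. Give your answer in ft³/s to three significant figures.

417 ft³/s

w_1 = (21.7 − 6.0)/2 = 7.85 ft; q_1 = 0.64 × 0.90 × 7.85 = 4.522 ft³/s
w_2 = (36.2 − 6.0)/2 = 15.1 ft; q_2 = 1.30 × 3.03 × 15.1 = 59.48 ft³/s
w_3 = (49.9 − 21.7)/2 = 14.1 ft; q_3 = 1.74 × 4.75 × 14.1 = 116.5 ft³/s
w_4 = (80.5 − 36.2)/2 = 22.15 ft; q_4 = 1.78 × 5.60 × 22.15 = 220.8 ft³/s
w_5 = (80.5 − 49.9)/2 = 15.3 ft; q_5 = 0.84 × 1.21 × 15.3 = 15.55 ft³/s
Q = Σ qᵢ = 416.9 ft³/s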